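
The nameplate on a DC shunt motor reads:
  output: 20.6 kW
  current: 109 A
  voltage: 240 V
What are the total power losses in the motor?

5.56 kW

P_in = V·I = 240×109 = 26160 W
P_out = 20600 W
Losses = P_in − P_out = 26160 − 20600 = 5560 W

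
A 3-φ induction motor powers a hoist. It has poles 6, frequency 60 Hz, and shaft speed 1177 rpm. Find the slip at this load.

n_s = 120f/p = 120×60/6 = 1200 rpm
s = (n_s − n)/n_s = (1200 − 1177)/1200 = 0.0192

1.9 %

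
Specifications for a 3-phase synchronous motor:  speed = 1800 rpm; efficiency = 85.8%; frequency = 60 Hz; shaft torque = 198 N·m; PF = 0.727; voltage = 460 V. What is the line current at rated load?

75.1 A

ω = 2π×1800/60 = 188.5 rad/s; P_out = τω = 198 × 188.5 = 37323 W
P_in = P_out / η = 37323 / 0.858 = 43500 W
I_L = P_in / (√3·V_L·cosφ) = 43500 / (1.732 × 460 × 0.727) = 75.1 A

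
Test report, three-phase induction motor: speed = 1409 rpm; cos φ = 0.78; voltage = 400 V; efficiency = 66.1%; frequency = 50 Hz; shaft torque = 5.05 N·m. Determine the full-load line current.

ω = 2π×1409/60 = 147.6 rad/s; P_out = τω = 5.05 × 147.6 = 745 W
P_in = P_out / η = 745 / 0.661 = 1127 W
I_L = P_in / (√3·V_L·cosφ) = 1127 / (1.732 × 400 × 0.78) = 2.09 A

2.09 A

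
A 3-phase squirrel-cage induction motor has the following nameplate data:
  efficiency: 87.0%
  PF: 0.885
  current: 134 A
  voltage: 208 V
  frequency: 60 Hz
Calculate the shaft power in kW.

37.2 kW

P_in = √3·V·I·cosφ = 1.732 × 208 × 134 × 0.885 = 42723 W
P_out = η·P_in = 0.87 × 42723 = 37169 W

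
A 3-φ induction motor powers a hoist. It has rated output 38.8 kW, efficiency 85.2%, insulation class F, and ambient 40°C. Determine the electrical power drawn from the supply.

P_out = 38800 W
P_in = P_out/η = 38800/0.852 = 45540 W = 45.5 kW

45.5 kW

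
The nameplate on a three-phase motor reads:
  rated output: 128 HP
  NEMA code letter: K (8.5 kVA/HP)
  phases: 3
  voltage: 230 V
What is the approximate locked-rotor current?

2730 A

S_LR = 8.5 × 128 = 1088 kVA
I_LR = S_LR/(√3·V_L) = 1088000/(1.732×230) = 2730 A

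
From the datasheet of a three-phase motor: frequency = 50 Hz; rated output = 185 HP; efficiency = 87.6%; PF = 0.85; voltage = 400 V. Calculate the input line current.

P_out = 185 × 746 = 138010 W
P_in = P_out / η = 138010 / 0.876 = 157546 W
I_L = P_in / (√3·V_L·cosφ) = 157546 / (1.732 × 400 × 0.85) = 268 A

268 A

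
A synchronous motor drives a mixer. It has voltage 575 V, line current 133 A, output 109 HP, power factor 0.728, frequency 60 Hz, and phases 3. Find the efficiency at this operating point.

84.3 %

P_out = 109 × 746 = 81314 W
P_in = √3·V_L·I_L·cosφ = 1.732 × 575 × 133 × 0.728 = 96427 W
η = P_out / P_in = 81314 / 96427 = 0.843 = 84.3%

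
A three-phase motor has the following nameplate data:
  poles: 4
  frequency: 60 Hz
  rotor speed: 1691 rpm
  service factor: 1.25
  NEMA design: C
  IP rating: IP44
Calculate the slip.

6.06 %

n_s = 120f/p = 120×60/4 = 1800 rpm
s = (n_s − n)/n_s = (1800 − 1691)/1800 = 0.0606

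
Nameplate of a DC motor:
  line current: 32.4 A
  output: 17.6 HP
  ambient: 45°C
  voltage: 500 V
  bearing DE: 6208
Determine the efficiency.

81.0 %

P_out = 17.6 × 746 = 13130 W
P_in = V·I = 500 × 32.4 = 16200 W
η = P_out / P_in = 13130 / 16200 = 0.810 = 81.0%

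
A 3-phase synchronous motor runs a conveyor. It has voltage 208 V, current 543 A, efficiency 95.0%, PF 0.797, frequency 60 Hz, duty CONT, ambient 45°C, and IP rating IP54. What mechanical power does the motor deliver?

P_in = √3·V·I·cosφ = 1.732 × 208 × 543 × 0.797 = 155908 W
P_out = η·P_in = 0.95 × 155908 = 148113 W

148 kW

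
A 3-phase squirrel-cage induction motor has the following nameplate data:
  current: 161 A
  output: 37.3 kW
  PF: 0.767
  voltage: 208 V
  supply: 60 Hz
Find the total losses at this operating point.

7190 W

P_in = √3·V·I·cosφ = 1.732×208×161×0.767 = 44487 W
P_out = 37300 W
Losses = P_in − P_out = 44487 − 37300 = 7187 W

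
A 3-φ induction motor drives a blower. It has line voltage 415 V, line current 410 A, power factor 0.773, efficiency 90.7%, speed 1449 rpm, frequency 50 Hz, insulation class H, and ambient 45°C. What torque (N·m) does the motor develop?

P_in = √3·V·I·cosφ = 1.732 × 415 × 410 × 0.773 = 227803 W
P_out = η·P_in = 0.907 × 227803 = 206617 W
n = 1449 rpm
ω = 2π×1449/60 = 151.7 rad/s
τ = P_out/ω = 206617/151.7 = 1360 N·m

1360 N·m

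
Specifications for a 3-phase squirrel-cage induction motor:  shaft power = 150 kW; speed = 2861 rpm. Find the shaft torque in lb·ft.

369 lb·ft

ω = 2π × 2861/60 = 299.6 rad/s
τ = P/ω = 150000/299.6 = 500.7 N·m
In lb·ft: 500.7/1.356 = 369 lb·ft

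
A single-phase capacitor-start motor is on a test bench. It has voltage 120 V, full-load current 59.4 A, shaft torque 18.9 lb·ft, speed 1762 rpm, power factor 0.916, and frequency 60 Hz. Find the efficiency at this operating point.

τ = 18.9 lb·ft × 1.356 = 25.63 N·m
ω = 2π × 1762/60 = 184.5 rad/s; P_out = τω = 25.63 × 184.5 = 4729 W
P_in = V·I·cosφ = 120 × 59.4 × 0.916 = 6529 W
η = P_out / P_in = 4729 / 6529 = 0.724 = 72.4%

72.4 %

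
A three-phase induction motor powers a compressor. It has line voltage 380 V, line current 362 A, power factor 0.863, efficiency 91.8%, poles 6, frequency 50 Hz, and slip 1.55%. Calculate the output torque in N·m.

P_in = √3·V·I·cosφ = 1.732 × 380 × 362 × 0.863 = 205613 W
P_out = η·P_in = 0.918 × 205613 = 188753 W
n_s = 120×50/6 = 1000 rpm; n = 1000×(1−0.0155) = 985 rpm
ω = 2π×985/60 = 103.1 rad/s
τ = P_out/ω = 188753/103.1 = 1830 N·m

1830 N·m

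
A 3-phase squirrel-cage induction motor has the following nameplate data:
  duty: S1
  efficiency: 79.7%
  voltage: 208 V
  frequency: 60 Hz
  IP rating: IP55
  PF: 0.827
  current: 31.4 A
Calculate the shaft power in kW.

7.46 kW

P_in = √3·V·I·cosφ = 1.732 × 208 × 31.4 × 0.827 = 9355 W
P_out = η·P_in = 0.797 × 9355 = 7456 W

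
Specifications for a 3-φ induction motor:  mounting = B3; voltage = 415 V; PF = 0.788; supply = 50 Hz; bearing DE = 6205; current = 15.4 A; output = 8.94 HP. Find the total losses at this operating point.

P_in = √3·V·I·cosφ = 1.732×415×15.4×0.788 = 8723 W
P_out = 8.94×746 = 6669 W
Losses = P_in − P_out = 8723 − 6669 = 2054 W

2050 W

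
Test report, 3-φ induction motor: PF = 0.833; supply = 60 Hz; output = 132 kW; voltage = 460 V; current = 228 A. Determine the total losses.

19300 W

P_in = √3·V·I·cosφ = 1.732×460×228×0.833 = 151316 W
P_out = 132000 W
Losses = P_in − P_out = 151316 − 132000 = 19316 W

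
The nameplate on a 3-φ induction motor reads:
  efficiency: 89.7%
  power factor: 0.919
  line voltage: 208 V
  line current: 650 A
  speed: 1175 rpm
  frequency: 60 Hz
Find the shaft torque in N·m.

1570 N·m

P_in = √3·V·I·cosφ = 1.732 × 208 × 650 × 0.919 = 215199 W
P_out = η·P_in = 0.897 × 215199 = 193034 W
n = 1175 rpm
ω = 2π×1175/60 = 123 rad/s
τ = P_out/ω = 193034/123 = 1570 N·m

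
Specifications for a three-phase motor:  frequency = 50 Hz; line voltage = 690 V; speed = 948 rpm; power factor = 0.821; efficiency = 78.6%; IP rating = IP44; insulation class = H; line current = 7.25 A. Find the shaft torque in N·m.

P_in = √3·V·I·cosφ = 1.732 × 690 × 7.25 × 0.821 = 7113 W
P_out = η·P_in = 0.786 × 7113 = 5591 W
n = 948 rpm
ω = 2π×948/60 = 99.27 rad/s
τ = P_out/ω = 5591/99.27 = 56.3 N·m

56.3 N·m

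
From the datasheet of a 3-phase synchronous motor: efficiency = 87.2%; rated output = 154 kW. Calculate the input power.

P_out = 154000 W
P_in = P_out/η = 154000/0.872 = 176606 W = 177 kW

177 kW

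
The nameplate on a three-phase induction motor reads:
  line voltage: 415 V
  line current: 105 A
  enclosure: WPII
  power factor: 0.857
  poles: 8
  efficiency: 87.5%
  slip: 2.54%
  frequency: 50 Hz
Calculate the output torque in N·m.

P_in = √3·V·I·cosφ = 1.732 × 415 × 105 × 0.857 = 64679 W
P_out = η·P_in = 0.875 × 64679 = 56594 W
n_s = 120×50/8 = 750 rpm; n = 750×(1−0.0254) = 731 rpm
ω = 2π×731/60 = 76.55 rad/s
τ = P_out/ω = 56594/76.55 = 739 N·m

739 N·m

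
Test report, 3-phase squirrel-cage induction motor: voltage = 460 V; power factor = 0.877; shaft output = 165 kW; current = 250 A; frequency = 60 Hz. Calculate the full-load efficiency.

P_out = 165 kW = 165000 W
P_in = √3·V_L·I_L·cosφ = 1.732 × 460 × 250 × 0.877 = 174681 W
η = P_out / P_in = 165000 / 174681 = 0.945 = 94.5%

94.5 %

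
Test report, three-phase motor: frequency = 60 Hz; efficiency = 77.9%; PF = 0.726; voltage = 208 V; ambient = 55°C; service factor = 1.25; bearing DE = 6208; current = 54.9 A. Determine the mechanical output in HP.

15 HP

P_in = √3·V·I·cosφ = 1.732 × 208 × 54.9 × 0.726 = 14359 W
P_out = η·P_in = 0.779 × 14359 = 11186 W
= 11186/746 = 15 HP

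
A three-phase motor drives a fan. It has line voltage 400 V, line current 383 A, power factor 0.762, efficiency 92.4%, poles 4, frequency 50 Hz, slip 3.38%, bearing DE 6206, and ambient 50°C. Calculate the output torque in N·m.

P_in = √3·V·I·cosφ = 1.732 × 400 × 383 × 0.762 = 202191 W
P_out = η·P_in = 0.924 × 202191 = 186824 W
n_s = 120×50/4 = 1500 rpm; n = 1500×(1−0.0338) = 1449 rpm
ω = 2π×1449/60 = 151.7 rad/s
τ = P_out/ω = 186824/151.7 = 1230 N·m

1230 N·m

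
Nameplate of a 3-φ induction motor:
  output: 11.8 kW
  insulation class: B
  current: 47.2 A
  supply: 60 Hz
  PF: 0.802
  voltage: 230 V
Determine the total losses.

P_in = √3·V·I·cosφ = 1.732×230×47.2×0.802 = 15080 W
P_out = 11800 W
Losses = P_in − P_out = 15080 − 11800 = 3280 W

3280 W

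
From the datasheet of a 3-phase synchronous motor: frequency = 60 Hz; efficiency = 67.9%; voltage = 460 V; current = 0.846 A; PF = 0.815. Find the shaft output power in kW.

P_in = √3·V·I·cosφ = 1.732 × 460 × 0.846 × 0.815 = 549 W
P_out = η·P_in = 0.679 × 549 = 373 W

0.373 kW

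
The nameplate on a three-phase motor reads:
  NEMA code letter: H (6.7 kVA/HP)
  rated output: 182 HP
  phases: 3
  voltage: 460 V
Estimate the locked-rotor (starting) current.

S_LR = 6.7 × 182 = 1219.4 kVA
I_LR = S_LR/(√3·V_L) = 1219400/(1.732×460) = 1530 A

1530 A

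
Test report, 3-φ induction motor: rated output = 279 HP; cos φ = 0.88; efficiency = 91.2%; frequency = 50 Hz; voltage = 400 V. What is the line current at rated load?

P_out = 279 × 746 = 208134 W
P_in = P_out / η = 208134 / 0.912 = 228217 W
I_L = P_in / (√3·V_L·cosφ) = 228217 / (1.732 × 400 × 0.88) = 374 A

374 A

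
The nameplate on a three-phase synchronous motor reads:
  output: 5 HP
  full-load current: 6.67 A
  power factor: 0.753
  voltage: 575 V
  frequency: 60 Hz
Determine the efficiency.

74.6 %

P_out = 5 × 746 = 3730 W
P_in = √3·V_L·I_L·cosφ = 1.732 × 575 × 6.67 × 0.753 = 5002 W
η = P_out / P_in = 3730 / 5002 = 0.746 = 74.6%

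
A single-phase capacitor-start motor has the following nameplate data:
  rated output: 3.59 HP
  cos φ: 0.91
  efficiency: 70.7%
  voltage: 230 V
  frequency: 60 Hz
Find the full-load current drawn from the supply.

P_out = 3.59 × 746 = 2678 W
P_in = P_out / η = 2678 / 0.707 = 3788 W
I = P_in / (V·cosφ) = 3788 / (230 × 0.91) = 18.1 A

18.1 A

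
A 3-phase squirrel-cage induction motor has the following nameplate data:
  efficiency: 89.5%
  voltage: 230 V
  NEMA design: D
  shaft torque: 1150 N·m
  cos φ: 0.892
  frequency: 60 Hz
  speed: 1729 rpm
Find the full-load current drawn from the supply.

655 A

ω = 2π×1729/60 = 181.1 rad/s; P_out = τω = 1150 × 181.1 = 208265 W
P_in = P_out / η = 208265 / 0.895 = 232698 W
I_L = P_in / (√3·V_L·cosφ) = 232698 / (1.732 × 230 × 0.892) = 655 A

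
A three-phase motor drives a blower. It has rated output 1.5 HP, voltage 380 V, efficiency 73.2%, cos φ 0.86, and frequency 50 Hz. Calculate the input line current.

P_out = 1.5 × 746 = 1119 W
P_in = P_out / η = 1119 / 0.732 = 1529 W
I_L = P_in / (√3·V_L·cosφ) = 1529 / (1.732 × 380 × 0.86) = 2.7 A

2.7 A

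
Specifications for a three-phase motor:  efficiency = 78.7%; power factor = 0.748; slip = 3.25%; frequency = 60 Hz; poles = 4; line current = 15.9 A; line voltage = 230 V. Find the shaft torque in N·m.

P_in = √3·V·I·cosφ = 1.732 × 230 × 15.9 × 0.748 = 4738 W
P_out = η·P_in = 0.787 × 4738 = 3729 W
n_s = 120×60/4 = 1800 rpm; n = 1800×(1−0.0325) = 1742 rpm
ω = 2π×1742/60 = 182.4 rad/s
τ = P_out/ω = 3729/182.4 = 20.4 N·m

20.4 N·m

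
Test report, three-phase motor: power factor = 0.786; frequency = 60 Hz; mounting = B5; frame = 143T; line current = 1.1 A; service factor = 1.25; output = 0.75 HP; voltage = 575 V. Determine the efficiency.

P_out = 0.75 × 746 = 560 W
P_in = √3·V_L·I_L·cosφ = 1.732 × 575 × 1.1 × 0.786 = 861 W
η = P_out / P_in = 560 / 861 = 0.650 = 65.0%

65.0 %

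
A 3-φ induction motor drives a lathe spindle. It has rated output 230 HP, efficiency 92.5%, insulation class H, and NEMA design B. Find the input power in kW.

P_out = 230 × 746 = 171580 W
P_in = P_out/η = 171580/0.925 = 185492 W = 185 kW

185 kW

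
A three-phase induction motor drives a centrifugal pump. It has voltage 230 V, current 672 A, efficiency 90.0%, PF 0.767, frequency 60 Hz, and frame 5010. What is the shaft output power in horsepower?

P_in = √3·V·I·cosφ = 1.732 × 230 × 672 × 0.767 = 205324 W
P_out = η·P_in = 0.9 × 205324 = 184792 W
= 184792/746 = 248 HP

248 HP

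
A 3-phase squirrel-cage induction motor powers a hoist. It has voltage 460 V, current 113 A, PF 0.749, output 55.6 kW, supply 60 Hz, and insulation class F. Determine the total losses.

P_in = √3·V·I·cosφ = 1.732×460×113×0.749 = 67432 W
P_out = 55600 W
Losses = P_in − P_out = 67432 − 55600 = 11832 W

11800 W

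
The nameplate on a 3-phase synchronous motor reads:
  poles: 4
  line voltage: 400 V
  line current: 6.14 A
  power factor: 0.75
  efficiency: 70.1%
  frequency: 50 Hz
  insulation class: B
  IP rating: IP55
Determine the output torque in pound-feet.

P_in = √3·V·I·cosφ = 1.732 × 400 × 6.14 × 0.75 = 3190 W
P_out = η·P_in = 0.701 × 3190 = 2236 W
n = n_s = 120×50/4 = 1500 rpm (synchronous)
ω = 2π×1500/60 = 157.1 rad/s
τ = P_out/ω = 2236/157.1 = 14.23 N·m
In lb·ft: 14.23/1.356 = 10.5 lb·ft

10.5 lb·ft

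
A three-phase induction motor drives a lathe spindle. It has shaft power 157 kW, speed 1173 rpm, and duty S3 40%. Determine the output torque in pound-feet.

943 lb·ft

ω = 2π × 1173/60 = 122.8 rad/s
τ = P/ω = 157000/122.8 = 1279 N·m
In lb·ft: 1279/1.356 = 943 lb·ft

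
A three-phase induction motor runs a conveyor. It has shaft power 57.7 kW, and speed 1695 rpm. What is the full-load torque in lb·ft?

240 lb·ft

ω = 2π × 1695/60 = 177.5 rad/s
τ = P/ω = 57700/177.5 = 325.1 N·m
In lb·ft: 325.1/1.356 = 240 lb·ft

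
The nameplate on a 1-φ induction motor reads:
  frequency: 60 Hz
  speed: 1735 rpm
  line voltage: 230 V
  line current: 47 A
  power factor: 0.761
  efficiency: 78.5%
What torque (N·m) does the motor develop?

P_in = V·I·cosφ = 230 × 47 × 0.761 = 8226 W
P_out = η·P_in = 0.785 × 8226 = 6457 W
n = 1735 rpm
ω = 2π×1735/60 = 181.7 rad/s
τ = P_out/ω = 6457/181.7 = 35.5 N·m

35.5 N·m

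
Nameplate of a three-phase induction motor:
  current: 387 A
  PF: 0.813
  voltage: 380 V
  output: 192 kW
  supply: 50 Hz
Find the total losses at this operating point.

P_in = √3·V·I·cosφ = 1.732×380×387×0.813 = 207078 W
P_out = 192000 W
Losses = P_in − P_out = 207078 − 192000 = 15078 W

15100 W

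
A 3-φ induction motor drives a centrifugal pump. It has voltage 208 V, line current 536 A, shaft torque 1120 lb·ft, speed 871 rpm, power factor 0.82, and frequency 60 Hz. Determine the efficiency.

87.5 %

τ = 1120 lb·ft × 1.356 = 1519 N·m
ω = 2π × 871/60 = 91.21 rad/s; P_out = τω = 1519 × 91.21 = 138548 W
P_in = √3·V_L·I_L·cosφ = 1.732 × 208 × 536 × 0.82 = 158340 W
η = P_out / P_in = 138548 / 158340 = 0.875 = 87.5%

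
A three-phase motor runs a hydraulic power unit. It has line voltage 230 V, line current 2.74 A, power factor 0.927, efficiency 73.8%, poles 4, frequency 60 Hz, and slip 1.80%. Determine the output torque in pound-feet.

P_in = √3·V·I·cosφ = 1.732 × 230 × 2.74 × 0.927 = 1012 W
P_out = η·P_in = 0.738 × 1012 = 747 W
n_s = 120×60/4 = 1800 rpm; n = 1800×(1−0.018) = 1768 rpm
ω = 2π×1768/60 = 185.1 rad/s
τ = P_out/ω = 747/185.1 = 4.036 N·m
In lb·ft: 4.036/1.356 = 2.98 lb·ft

2.98 lb·ft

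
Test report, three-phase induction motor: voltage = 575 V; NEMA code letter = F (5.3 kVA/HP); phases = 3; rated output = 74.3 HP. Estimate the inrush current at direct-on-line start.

395 A

S_LR = 5.3 × 74.3 = 393.79 kVA
I_LR = S_LR/(√3·V_L) = 393790/(1.732×575) = 395 A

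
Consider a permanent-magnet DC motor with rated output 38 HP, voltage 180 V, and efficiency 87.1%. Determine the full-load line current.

181 A

P_out = 38 × 746 = 28348 W
P_in = P_out / η = 28348 / 0.871 = 32546 W
I = P_in / V = 32546 / 180 = 181 A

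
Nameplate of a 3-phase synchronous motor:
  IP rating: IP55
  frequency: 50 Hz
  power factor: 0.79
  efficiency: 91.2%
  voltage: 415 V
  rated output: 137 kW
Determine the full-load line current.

265 A

P_out = 137 kW = 137000 W
P_in = P_out / η = 137000 / 0.912 = 150219 W
I_L = P_in / (√3·V_L·cosφ) = 150219 / (1.732 × 415 × 0.79) = 265 A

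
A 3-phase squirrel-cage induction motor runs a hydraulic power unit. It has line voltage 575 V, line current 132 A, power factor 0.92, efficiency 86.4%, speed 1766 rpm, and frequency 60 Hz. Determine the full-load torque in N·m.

565 N·m

P_in = √3·V·I·cosφ = 1.732 × 575 × 132 × 0.92 = 120942 W
P_out = η·P_in = 0.864 × 120942 = 104494 W
n = 1766 rpm
ω = 2π×1766/60 = 184.9 rad/s
τ = P_out/ω = 104494/184.9 = 565 N·m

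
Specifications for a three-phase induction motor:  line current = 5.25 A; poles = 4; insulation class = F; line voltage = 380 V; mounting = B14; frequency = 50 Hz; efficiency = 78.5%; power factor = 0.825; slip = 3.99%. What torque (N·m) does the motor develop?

14.8 N·m

P_in = √3·V·I·cosφ = 1.732 × 380 × 5.25 × 0.825 = 2851 W
P_out = η·P_in = 0.785 × 2851 = 2238 W
n_s = 120×50/4 = 1500 rpm; n = 1500×(1−0.0399) = 1440 rpm
ω = 2π×1440/60 = 150.8 rad/s
τ = P_out/ω = 2238/150.8 = 14.8 N·m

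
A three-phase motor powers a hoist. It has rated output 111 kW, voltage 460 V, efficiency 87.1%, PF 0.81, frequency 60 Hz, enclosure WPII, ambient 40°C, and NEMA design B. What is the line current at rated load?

P_out = 111 kW = 111000 W
P_in = P_out / η = 111000 / 0.871 = 127440 W
I_L = P_in / (√3·V_L·cosφ) = 127440 / (1.732 × 460 × 0.81) = 197 A

197 A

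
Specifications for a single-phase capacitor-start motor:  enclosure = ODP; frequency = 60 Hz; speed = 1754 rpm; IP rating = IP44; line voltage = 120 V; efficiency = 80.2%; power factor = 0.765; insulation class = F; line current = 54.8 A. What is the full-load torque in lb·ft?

16.2 lb·ft

P_in = V·I·cosφ = 120 × 54.8 × 0.765 = 5031 W
P_out = η·P_in = 0.802 × 5031 = 4035 W
n = 1754 rpm
ω = 2π×1754/60 = 183.7 rad/s
τ = P_out/ω = 4035/183.7 = 21.97 N·m
In lb·ft: 21.97/1.356 = 16.2 lb·ft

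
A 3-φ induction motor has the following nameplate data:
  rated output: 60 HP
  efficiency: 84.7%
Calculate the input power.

P_out = 60 × 746 = 44760 W
P_in = P_out/η = 44760/0.847 = 52845 W = 52.8 kW

52.8 kW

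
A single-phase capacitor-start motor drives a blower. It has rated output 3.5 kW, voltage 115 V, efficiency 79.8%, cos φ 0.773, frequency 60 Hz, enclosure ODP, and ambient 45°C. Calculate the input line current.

49.3 A

P_out = 3.5 kW = 3500 W
P_in = P_out / η = 3500 / 0.798 = 4386 W
I = P_in / (V·cosφ) = 4386 / (115 × 0.773) = 49.3 A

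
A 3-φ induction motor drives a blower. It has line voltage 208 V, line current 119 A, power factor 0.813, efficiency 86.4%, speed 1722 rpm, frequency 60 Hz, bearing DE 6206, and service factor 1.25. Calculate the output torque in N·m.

167 N·m

P_in = √3·V·I·cosφ = 1.732 × 208 × 119 × 0.813 = 34854 W
P_out = η·P_in = 0.864 × 34854 = 30114 W
n = 1722 rpm
ω = 2π×1722/60 = 180.3 rad/s
τ = P_out/ω = 30114/180.3 = 167 N·m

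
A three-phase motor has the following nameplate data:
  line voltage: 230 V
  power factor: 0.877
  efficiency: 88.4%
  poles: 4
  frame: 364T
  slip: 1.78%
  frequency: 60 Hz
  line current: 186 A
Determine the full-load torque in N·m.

310 N·m

P_in = √3·V·I·cosφ = 1.732 × 230 × 186 × 0.877 = 64981 W
P_out = η·P_in = 0.884 × 64981 = 57443 W
n_s = 120×60/4 = 1800 rpm; n = 1800×(1−0.0178) = 1768 rpm
ω = 2π×1768/60 = 185.1 rad/s
τ = P_out/ω = 57443/185.1 = 310 N·m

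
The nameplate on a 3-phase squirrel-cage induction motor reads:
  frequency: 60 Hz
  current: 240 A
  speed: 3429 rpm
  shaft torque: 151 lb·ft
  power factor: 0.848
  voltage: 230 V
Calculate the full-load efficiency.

τ = 151 lb·ft × 1.356 = 204.8 N·m
ω = 2π × 3429/60 = 359.1 rad/s; P_out = τω = 204.8 × 359.1 = 73544 W
P_in = √3·V_L·I_L·cosφ = 1.732 × 230 × 240 × 0.848 = 81074 W
η = P_out / P_in = 73544 / 81074 = 0.907 = 90.7%

90.7 %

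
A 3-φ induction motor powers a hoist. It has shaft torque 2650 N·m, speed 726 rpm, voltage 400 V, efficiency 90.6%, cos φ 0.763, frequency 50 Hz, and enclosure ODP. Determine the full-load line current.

ω = 2π×726/60 = 76.03 rad/s; P_out = τω = 2650 × 76.03 = 201480 W
P_in = P_out / η = 201480 / 0.906 = 222384 W
I_L = P_in / (√3·V_L·cosφ) = 222384 / (1.732 × 400 × 0.763) = 421 A

421 A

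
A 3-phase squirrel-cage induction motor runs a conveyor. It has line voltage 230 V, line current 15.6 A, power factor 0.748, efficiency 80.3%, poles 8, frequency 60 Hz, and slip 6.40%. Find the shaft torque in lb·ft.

31.2 lb·ft

P_in = √3·V·I·cosφ = 1.732 × 230 × 15.6 × 0.748 = 4648 W
P_out = η·P_in = 0.803 × 4648 = 3732 W
n_s = 120×60/8 = 900 rpm; n = 900×(1−0.064) = 842 rpm
ω = 2π×842/60 = 88.17 rad/s
τ = P_out/ω = 3732/88.17 = 42.33 N·m
In lb·ft: 42.33/1.356 = 31.2 lb·ft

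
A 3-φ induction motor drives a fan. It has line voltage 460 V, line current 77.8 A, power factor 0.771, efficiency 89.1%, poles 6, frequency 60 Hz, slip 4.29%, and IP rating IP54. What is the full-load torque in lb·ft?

261 lb·ft

P_in = √3·V·I·cosφ = 1.732 × 460 × 77.8 × 0.771 = 47790 W
P_out = η·P_in = 0.891 × 47790 = 42581 W
n_s = 120×60/6 = 1200 rpm; n = 1200×(1−0.0429) = 1149 rpm
ω = 2π×1149/60 = 120.3 rad/s
τ = P_out/ω = 42581/120.3 = 354 N·m
In lb·ft: 354/1.356 = 261 lb·ft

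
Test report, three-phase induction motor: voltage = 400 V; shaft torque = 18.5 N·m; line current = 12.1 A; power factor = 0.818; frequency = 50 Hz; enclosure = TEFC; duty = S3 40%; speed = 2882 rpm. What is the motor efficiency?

ω = 2π × 2882/60 = 301.8 rad/s; P_out = τω = 18.5 × 301.8 = 5583 W
P_in = √3·V_L·I_L·cosφ = 1.732 × 400 × 12.1 × 0.818 = 6857 W
η = P_out / P_in = 5583 / 6857 = 0.814 = 81.4%

81.4 %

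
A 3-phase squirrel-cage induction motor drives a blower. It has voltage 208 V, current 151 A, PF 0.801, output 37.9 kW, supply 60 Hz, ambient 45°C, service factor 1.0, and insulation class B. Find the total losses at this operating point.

P_in = √3·V·I·cosφ = 1.732×208×151×0.801 = 43573 W
P_out = 37900 W
Losses = P_in − P_out = 43573 − 37900 = 5673 W

5670 W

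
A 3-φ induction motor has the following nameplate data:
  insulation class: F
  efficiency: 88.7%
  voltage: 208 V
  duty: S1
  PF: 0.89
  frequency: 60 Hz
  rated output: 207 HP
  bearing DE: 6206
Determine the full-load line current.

543 A

P_out = 207 × 746 = 154422 W
P_in = P_out / η = 154422 / 0.887 = 174095 W
I_L = P_in / (√3·V_L·cosφ) = 174095 / (1.732 × 208 × 0.89) = 543 A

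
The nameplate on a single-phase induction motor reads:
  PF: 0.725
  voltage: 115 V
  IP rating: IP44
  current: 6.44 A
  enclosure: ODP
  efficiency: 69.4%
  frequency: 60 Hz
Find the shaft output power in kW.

P_in = V·I·cosφ = 115 × 6.44 × 0.725 = 537 W
P_out = η·P_in = 0.694 × 537 = 373 W

0.373 kW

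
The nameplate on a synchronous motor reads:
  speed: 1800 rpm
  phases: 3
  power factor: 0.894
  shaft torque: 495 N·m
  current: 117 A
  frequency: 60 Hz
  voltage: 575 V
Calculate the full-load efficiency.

ω = 2π × 1800/60 = 188.5 rad/s; P_out = τω = 495 × 188.5 = 93308 W
P_in = √3·V_L·I_L·cosφ = 1.732 × 575 × 117 × 0.894 = 104169 W
η = P_out / P_in = 93308 / 104169 = 0.896 = 89.6%

89.6 %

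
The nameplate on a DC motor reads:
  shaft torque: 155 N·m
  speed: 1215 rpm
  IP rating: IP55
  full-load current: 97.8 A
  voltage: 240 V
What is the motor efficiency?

84.0 %

ω = 2π × 1215/60 = 127.2 rad/s; P_out = τω = 155 × 127.2 = 19716 W
P_in = V·I = 240 × 97.8 = 23472 W
η = P_out / P_in = 19716 / 23472 = 0.840 = 84.0%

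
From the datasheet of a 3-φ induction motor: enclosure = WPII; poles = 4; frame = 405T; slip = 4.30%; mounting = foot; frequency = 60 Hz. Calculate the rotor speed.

n_s = 120f/p = 120×60/4 = 1800 rpm
n = n_s(1 − s) = 1800 × (1 − 0.043) = 1723 rpm

1723 rpm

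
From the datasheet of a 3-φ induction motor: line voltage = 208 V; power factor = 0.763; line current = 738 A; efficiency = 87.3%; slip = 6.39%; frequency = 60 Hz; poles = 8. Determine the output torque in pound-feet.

1480 lb·ft

P_in = √3·V·I·cosφ = 1.732 × 208 × 738 × 0.763 = 202858 W
P_out = η·P_in = 0.873 × 202858 = 177095 W
n_s = 120×60/8 = 900 rpm; n = 900×(1−0.0639) = 842 rpm
ω = 2π×842/60 = 88.17 rad/s
τ = P_out/ω = 177095/88.17 = 2009 N·m
In lb·ft: 2009/1.356 = 1480 lb·ft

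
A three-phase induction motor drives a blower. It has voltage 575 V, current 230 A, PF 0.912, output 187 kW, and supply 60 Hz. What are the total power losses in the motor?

21.9 kW

P_in = √3·V·I·cosφ = 1.732×575×230×0.912 = 208900 W
P_out = 187000 W
Losses = P_in − P_out = 208900 − 187000 = 21900 W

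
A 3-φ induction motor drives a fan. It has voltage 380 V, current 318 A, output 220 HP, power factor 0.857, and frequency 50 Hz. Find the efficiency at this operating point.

91.5 %

P_out = 220 × 746 = 164120 W
P_in = √3·V_L·I_L·cosφ = 1.732 × 380 × 318 × 0.857 = 179366 W
η = P_out / P_in = 164120 / 179366 = 0.915 = 91.5%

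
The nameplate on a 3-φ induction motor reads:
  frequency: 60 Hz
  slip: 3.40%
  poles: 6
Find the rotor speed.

1159 rpm

n_s = 120f/p = 120×60/6 = 1200 rpm
n = n_s(1 − s) = 1200 × (1 − 0.034) = 1159 rpm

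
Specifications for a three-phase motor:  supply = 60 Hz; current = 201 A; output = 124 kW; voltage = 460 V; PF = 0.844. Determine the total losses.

11200 W

P_in = √3·V·I·cosφ = 1.732×460×201×0.844 = 135159 W
P_out = 124000 W
Losses = P_in − P_out = 135159 − 124000 = 11159 W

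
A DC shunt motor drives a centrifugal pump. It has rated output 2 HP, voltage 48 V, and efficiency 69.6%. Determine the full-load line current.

44.7 A

P_out = 2 × 746 = 1492 W
P_in = P_out / η = 1492 / 0.696 = 2144 W
I = P_in / V = 2144 / 48 = 44.7 A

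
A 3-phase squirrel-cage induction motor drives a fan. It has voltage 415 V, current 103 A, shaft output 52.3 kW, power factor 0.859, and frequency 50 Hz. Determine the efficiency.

P_out = 52.3 kW = 52300 W
P_in = √3·V_L·I_L·cosφ = 1.732 × 415 × 103 × 0.859 = 63595 W
η = P_out / P_in = 52300 / 63595 = 0.822 = 82.2%

82.2 %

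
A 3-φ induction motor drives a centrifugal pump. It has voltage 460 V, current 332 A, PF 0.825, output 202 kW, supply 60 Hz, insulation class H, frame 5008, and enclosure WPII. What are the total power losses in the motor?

P_in = √3·V·I·cosφ = 1.732×460×332×0.825 = 218222 W
P_out = 202000 W
Losses = P_in − P_out = 218222 − 202000 = 16222 W

16.2 kW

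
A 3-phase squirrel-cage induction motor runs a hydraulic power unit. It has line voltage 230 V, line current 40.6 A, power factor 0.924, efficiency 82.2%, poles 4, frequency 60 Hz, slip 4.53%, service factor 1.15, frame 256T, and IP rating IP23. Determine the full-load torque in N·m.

P_in = √3·V·I·cosφ = 1.732 × 230 × 40.6 × 0.924 = 14944 W
P_out = η·P_in = 0.822 × 14944 = 12284 W
n_s = 120×60/4 = 1800 rpm; n = 1800×(1−0.0453) = 1718 rpm
ω = 2π×1718/60 = 179.9 rad/s
τ = P_out/ω = 12284/179.9 = 68.3 N·m

68.3 N·m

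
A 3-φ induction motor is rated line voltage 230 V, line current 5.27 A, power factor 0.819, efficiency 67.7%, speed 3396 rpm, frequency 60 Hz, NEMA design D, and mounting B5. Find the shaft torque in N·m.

P_in = √3·V·I·cosφ = 1.732 × 230 × 5.27 × 0.819 = 1719 W
P_out = η·P_in = 0.677 × 1719 = 1164 W
n = 3396 rpm
ω = 2π×3396/60 = 355.6 rad/s
τ = P_out/ω = 1164/355.6 = 3.27 N·m

3.27 N·m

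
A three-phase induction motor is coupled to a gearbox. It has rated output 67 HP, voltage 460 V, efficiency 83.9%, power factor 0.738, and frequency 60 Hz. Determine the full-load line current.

101 A

P_out = 67 × 746 = 49982 W
P_in = P_out / η = 49982 / 0.839 = 59573 W
I_L = P_in / (√3·V_L·cosφ) = 59573 / (1.732 × 460 × 0.738) = 101 A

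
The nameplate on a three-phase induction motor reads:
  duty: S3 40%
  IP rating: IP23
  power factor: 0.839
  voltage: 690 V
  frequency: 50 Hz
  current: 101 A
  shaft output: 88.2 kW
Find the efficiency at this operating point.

P_out = 88.2 kW = 88200 W
P_in = √3·V_L·I_L·cosφ = 1.732 × 690 × 101 × 0.839 = 101270 W
η = P_out / P_in = 88200 / 101270 = 0.871 = 87.1%

87.1 %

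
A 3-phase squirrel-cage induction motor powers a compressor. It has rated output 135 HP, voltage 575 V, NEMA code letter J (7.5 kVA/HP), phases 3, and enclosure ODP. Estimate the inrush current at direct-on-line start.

1020 A

S_LR = 7.5 × 135 = 1012.5 kVA
I_LR = S_LR/(√3·V_L) = 1012500/(1.732×575) = 1020 A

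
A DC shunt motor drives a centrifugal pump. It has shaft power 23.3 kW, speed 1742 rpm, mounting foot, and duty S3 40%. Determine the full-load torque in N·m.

ω = 2π × 1742/60 = 182.4 rad/s
τ = P/ω = 23300/182.4 = 128 N·m

128 N·m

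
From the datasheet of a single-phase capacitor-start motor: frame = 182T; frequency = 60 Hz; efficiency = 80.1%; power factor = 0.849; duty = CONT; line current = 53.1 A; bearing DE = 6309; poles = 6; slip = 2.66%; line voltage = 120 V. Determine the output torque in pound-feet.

P_in = V·I·cosφ = 120 × 53.1 × 0.849 = 5410 W
P_out = η·P_in = 0.801 × 5410 = 4333 W
n_s = 120×60/6 = 1200 rpm; n = 1200×(1−0.0266) = 1168 rpm
ω = 2π×1168/60 = 122.3 rad/s
τ = P_out/ω = 4333/122.3 = 35.43 N·m
In lb·ft: 35.43/1.356 = 26.1 lb·ft

26.1 lb·ft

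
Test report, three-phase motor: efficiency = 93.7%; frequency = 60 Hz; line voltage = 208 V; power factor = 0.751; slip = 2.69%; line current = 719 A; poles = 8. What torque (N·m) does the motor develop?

P_in = √3·V·I·cosφ = 1.732 × 208 × 719 × 0.751 = 194527 W
P_out = η·P_in = 0.937 × 194527 = 182272 W
n_s = 120×60/8 = 900 rpm; n = 900×(1−0.0269) = 876 rpm
ω = 2π×876/60 = 91.73 rad/s
τ = P_out/ω = 182272/91.73 = 1990 N·m

1990 N·m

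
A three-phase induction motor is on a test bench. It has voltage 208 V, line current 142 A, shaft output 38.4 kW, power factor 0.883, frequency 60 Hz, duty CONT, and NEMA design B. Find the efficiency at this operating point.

85.0 %

P_out = 38.4 kW = 38400 W
P_in = √3·V_L·I_L·cosφ = 1.732 × 208 × 142 × 0.883 = 45171 W
η = P_out / P_in = 38400 / 45171 = 0.850 = 85.0%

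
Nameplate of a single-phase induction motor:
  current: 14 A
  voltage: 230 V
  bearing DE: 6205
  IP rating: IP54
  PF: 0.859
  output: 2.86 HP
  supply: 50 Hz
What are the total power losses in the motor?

632 W

P_in = V·I·cosφ = 230×14×0.859 = 2766 W
P_out = 2.86×746 = 2134 W
Losses = P_in − P_out = 2766 − 2134 = 632 W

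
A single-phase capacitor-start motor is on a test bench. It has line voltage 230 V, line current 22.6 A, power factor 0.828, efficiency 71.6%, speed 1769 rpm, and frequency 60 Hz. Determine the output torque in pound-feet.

12.3 lb·ft

P_in = V·I·cosφ = 230 × 22.6 × 0.828 = 4304 W
P_out = η·P_in = 0.716 × 4304 = 3082 W
n = 1769 rpm
ω = 2π×1769/60 = 185.2 rad/s
τ = P_out/ω = 3082/185.2 = 16.64 N·m
In lb·ft: 16.64/1.356 = 12.3 lb·ft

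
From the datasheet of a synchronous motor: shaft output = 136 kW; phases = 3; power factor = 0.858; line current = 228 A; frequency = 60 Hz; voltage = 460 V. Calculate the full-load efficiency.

P_out = 136 kW = 136000 W
P_in = √3·V_L·I_L·cosφ = 1.732 × 460 × 228 × 0.858 = 155858 W
η = P_out / P_in = 136000 / 155858 = 0.873 = 87.3%

87.3 %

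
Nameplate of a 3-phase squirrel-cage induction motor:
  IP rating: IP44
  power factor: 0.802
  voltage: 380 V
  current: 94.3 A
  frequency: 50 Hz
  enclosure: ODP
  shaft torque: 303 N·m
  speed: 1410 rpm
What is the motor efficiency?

89.9 %

ω = 2π × 1410/60 = 147.7 rad/s; P_out = τω = 303 × 147.7 = 44753 W
P_in = √3·V_L·I_L·cosφ = 1.732 × 380 × 94.3 × 0.802 = 49776 W
η = P_out / P_in = 44753 / 49776 = 0.899 = 89.9%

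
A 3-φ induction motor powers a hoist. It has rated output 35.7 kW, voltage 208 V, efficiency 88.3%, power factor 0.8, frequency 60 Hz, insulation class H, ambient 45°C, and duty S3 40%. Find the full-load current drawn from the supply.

140 A

P_out = 35.7 kW = 35700 W
P_in = P_out / η = 35700 / 0.883 = 40430 W
I_L = P_in / (√3·V_L·cosφ) = 40430 / (1.732 × 208 × 0.8) = 140 A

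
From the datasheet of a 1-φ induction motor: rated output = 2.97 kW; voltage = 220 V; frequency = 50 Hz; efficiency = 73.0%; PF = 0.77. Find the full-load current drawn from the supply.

P_out = 2.97 kW = 2970 W
P_in = P_out / η = 2970 / 0.730 = 4068 W
I = P_in / (V·cosφ) = 4068 / (220 × 0.77) = 24 A

24 A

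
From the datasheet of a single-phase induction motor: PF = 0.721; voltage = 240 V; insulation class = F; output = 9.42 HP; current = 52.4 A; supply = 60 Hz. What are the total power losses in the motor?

2.04 kW

P_in = V·I·cosφ = 240×52.4×0.721 = 9067 W
P_out = 9.42×746 = 7027 W
Losses = P_in − P_out = 9067 − 7027 = 2040 W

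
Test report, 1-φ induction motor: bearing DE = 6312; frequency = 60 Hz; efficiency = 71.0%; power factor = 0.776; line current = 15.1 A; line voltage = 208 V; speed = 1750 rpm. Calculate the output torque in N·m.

9.44 N·m

P_in = V·I·cosφ = 208 × 15.1 × 0.776 = 2437 W
P_out = η·P_in = 0.71 × 2437 = 1730 W
n = 1750 rpm
ω = 2π×1750/60 = 183.3 rad/s
τ = P_out/ω = 1730/183.3 = 9.44 N·m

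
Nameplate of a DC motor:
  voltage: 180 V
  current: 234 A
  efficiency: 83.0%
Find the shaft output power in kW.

35 kW

P_in = V·I = 180 × 234 = 42120 W
P_out = η·P_in = 0.83 × 42120 = 34960 W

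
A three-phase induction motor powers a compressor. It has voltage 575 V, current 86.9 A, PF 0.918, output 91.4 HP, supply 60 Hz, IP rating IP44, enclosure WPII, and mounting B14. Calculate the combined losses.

P_in = √3·V·I·cosφ = 1.732×575×86.9×0.918 = 79447 W
P_out = 91.4×746 = 68184 W
Losses = P_in − P_out = 79447 − 68184 = 11263 W

11.3 kW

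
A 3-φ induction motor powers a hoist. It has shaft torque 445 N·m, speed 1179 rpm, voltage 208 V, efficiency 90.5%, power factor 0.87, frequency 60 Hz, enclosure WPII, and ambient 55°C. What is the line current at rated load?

194 A

ω = 2π×1179/60 = 123.5 rad/s; P_out = τω = 445 × 123.5 = 54958 W
P_in = P_out / η = 54958 / 0.905 = 60727 W
I_L = P_in / (√3·V_L·cosφ) = 60727 / (1.732 × 208 × 0.87) = 194 A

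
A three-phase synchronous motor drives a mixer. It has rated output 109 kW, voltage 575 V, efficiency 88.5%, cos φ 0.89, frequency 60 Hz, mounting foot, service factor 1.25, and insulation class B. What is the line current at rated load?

139 A

P_out = 109 kW = 109000 W
P_in = P_out / η = 109000 / 0.885 = 123164 W
I_L = P_in / (√3·V_L·cosφ) = 123164 / (1.732 × 575 × 0.89) = 139 A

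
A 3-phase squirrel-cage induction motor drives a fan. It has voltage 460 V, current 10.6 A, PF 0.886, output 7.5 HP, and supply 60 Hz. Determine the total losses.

1890 W

P_in = √3·V·I·cosφ = 1.732×460×10.6×0.886 = 7482 W
P_out = 7.5×746 = 5595 W
Losses = P_in − P_out = 7482 − 5595 = 1887 W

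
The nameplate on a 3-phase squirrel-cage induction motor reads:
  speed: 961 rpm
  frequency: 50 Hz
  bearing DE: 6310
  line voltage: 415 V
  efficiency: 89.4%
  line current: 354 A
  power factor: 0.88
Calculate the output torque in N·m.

P_in = √3·V·I·cosφ = 1.732 × 415 × 354 × 0.88 = 223914 W
P_out = η·P_in = 0.894 × 223914 = 200179 W
n = 961 rpm
ω = 2π×961/60 = 100.6 rad/s
τ = P_out/ω = 200179/100.6 = 1990 N·m

1990 N·m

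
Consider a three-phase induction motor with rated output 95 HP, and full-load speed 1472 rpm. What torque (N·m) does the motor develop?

P_out = 95 × 746 = 70870 W
ω = 2π × 1472/60 = 154.1 rad/s
τ = P_out/ω = 70870/154.1 = 460 N·m

460 N·m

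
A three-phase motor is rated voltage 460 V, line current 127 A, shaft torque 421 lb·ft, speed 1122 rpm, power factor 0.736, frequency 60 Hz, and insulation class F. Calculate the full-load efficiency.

τ = 421 lb·ft × 1.356 = 570.9 N·m
ω = 2π × 1122/60 = 117.5 rad/s; P_out = τω = 570.9 × 117.5 = 67081 W
P_in = √3·V_L·I_L·cosφ = 1.732 × 460 × 127 × 0.736 = 74471 W
η = P_out / P_in = 67081 / 74471 = 0.901 = 90.1%

90.1 %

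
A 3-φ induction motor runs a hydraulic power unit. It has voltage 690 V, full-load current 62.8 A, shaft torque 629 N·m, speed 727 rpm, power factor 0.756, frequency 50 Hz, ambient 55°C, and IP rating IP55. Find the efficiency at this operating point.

84.4 %

ω = 2π × 727/60 = 76.13 rad/s; P_out = τω = 629 × 76.13 = 47886 W
P_in = √3·V_L·I_L·cosφ = 1.732 × 690 × 62.8 × 0.756 = 56739 W
η = P_out / P_in = 47886 / 56739 = 0.844 = 84.4%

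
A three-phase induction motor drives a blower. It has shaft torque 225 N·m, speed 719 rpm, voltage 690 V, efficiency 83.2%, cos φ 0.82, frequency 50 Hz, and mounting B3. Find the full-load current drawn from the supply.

ω = 2π×719/60 = 75.29 rad/s; P_out = τω = 225 × 75.29 = 16940 W
P_in = P_out / η = 16940 / 0.832 = 20361 W
I_L = P_in / (√3·V_L·cosφ) = 20361 / (1.732 × 690 × 0.82) = 20.8 A

20.8 A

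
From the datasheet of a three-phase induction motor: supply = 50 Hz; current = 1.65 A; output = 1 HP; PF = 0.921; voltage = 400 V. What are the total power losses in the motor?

307 W

P_in = √3·V·I·cosφ = 1.732×400×1.65×0.921 = 1053 W
P_out = 1×746 = 746 W
Losses = P_in − P_out = 1053 − 746 = 307 W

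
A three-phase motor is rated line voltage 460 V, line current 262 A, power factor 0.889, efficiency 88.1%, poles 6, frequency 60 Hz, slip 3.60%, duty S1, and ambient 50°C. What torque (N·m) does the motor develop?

P_in = √3·V·I·cosφ = 1.732 × 460 × 262 × 0.889 = 185570 W
P_out = η·P_in = 0.881 × 185570 = 163487 W
n_s = 120×60/6 = 1200 rpm; n = 1200×(1−0.036) = 1157 rpm
ω = 2π×1157/60 = 121.2 rad/s
τ = P_out/ω = 163487/121.2 = 1350 N·m

1350 N·m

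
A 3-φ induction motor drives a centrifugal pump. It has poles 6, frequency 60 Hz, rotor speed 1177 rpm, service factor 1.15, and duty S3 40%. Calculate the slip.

n_s = 120f/p = 120×60/6 = 1200 rpm
s = (n_s − n)/n_s = (1200 − 1177)/1200 = 0.0192

1.9 %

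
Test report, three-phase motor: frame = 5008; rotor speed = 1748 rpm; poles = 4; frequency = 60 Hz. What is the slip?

2.9 %

n_s = 120f/p = 120×60/4 = 1800 rpm
s = (n_s − n)/n_s = (1800 − 1748)/1800 = 0.0289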